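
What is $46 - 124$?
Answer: $-78$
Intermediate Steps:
$46 - 124 = -78$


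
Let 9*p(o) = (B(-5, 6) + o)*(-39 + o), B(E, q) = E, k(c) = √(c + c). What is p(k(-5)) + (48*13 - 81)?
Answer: 5072/9 - 44*I*√10/9 ≈ 563.56 - 15.46*I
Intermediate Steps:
k(c) = √2*√c (k(c) = √(2*c) = √2*√c)
p(o) = (-39 + o)*(-5 + o)/9 (p(o) = ((-5 + o)*(-39 + o))/9 = ((-39 + o)*(-5 + o))/9 = (-39 + o)*(-5 + o)/9)
p(k(-5)) + (48*13 - 81) = (65/3 - 44*√2*√(-5)/9 + (√2*√(-5))²/9) + (48*13 - 81) = (65/3 - 44*√2*I*√5/9 + (√2*(I*√5))²/9) + (624 - 81) = (65/3 - 44*I*√10/9 + (I*√10)²/9) + 543 = (65/3 - 44*I*√10/9 + (⅑)*(-10)) + 543 = (65/3 - 44*I*√10/9 - 10/9) + 543 = (185/9 - 44*I*√10/9) + 543 = 5072/9 - 44*I*√10/9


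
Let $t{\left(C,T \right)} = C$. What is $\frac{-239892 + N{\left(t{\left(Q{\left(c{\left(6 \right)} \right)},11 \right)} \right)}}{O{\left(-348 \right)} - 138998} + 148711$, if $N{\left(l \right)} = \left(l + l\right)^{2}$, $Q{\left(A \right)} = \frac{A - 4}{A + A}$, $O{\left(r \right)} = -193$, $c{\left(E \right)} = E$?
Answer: $\frac{14330404172}{96363} \approx 1.4871 \cdot 10^{5}$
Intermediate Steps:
$Q{\left(A \right)} = \frac{-4 + A}{2 A}$
$N{\left(l \right)} = 4 l^{2}$ ($N{\left(l \right)} = \left(2 l\right)^{2} = 4 l^{2}$)
$\frac{-239892 + N{\left(t{\left(Q{\left(c{\left(6 \right)} \right)},11 \right)} \right)}}{O{\left(-348 \right)} - 138998} + 148711 = \frac{-239892 + 4 \left(\frac{-4 + 6}{2 \cdot 6}\right)^{2}}{-193 - 138998} + 148711 = \frac{-239892 + 4 \left(\frac{1}{2} \cdot \frac{1}{6} \cdot 2\right)^{2}}{-139191} + 148711 = \left(-239892 + \frac{4}{36}\right) \left(- \frac{1}{139191}\right) + 148711 = \left(-239892 + 4 \cdot \frac{1}{36}\right) \left(- \frac{1}{139191}\right) + 148711 = \left(-239892 + \frac{1}{9}\right) \left(- \frac{1}{139191}\right) + 148711 = \left(- \frac{2159027}{9}\right) \left(- \frac{1}{139191}\right) + 148711 = \frac{166079}{96363} + 148711 = \frac{14330404172}{96363}$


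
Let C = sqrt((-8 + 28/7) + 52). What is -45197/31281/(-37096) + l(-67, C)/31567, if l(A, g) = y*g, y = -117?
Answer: 45197/1160399976 - 468*sqrt(3)/31567 ≈ -0.025640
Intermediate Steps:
C = 4*sqrt(3) (C = sqrt((-8 + 28*(1/7)) + 52) = sqrt((-8 + 4) + 52) = sqrt(-4 + 52) = sqrt(48) = 4*sqrt(3) ≈ 6.9282)
l(A, g) = -117*g
-45197/31281/(-37096) + l(-67, C)/31567 = -45197/31281/(-37096) - 468*sqrt(3)/31567 = -45197*1/31281*(-1/37096) - 468*sqrt(3)*(1/31567) = -45197/31281*(-1/37096) - 468*sqrt(3)/31567 = 45197/1160399976 - 468*sqrt(3)/31567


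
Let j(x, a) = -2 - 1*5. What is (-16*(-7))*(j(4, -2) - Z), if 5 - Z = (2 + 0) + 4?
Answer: -672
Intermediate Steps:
Z = -1 (Z = 5 - ((2 + 0) + 4) = 5 - (2 + 4) = 5 - 1*6 = 5 - 6 = -1)
j(x, a) = -7 (j(x, a) = -2 - 5 = -7)
(-16*(-7))*(j(4, -2) - Z) = (-16*(-7))*(-7 - 1*(-1)) = 112*(-7 + 1) = 112*(-6) = -672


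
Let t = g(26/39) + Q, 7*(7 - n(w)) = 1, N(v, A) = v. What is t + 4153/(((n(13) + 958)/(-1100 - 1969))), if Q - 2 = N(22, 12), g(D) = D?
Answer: -24286991/1842 ≈ -13185.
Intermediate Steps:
n(w) = 48/7 (n(w) = 7 - ⅐*1 = 7 - ⅐ = 48/7)
Q = 24 (Q = 2 + 22 = 24)
t = 74/3 (t = 26/39 + 24 = 26*(1/39) + 24 = ⅔ + 24 = 74/3 ≈ 24.667)
t + 4153/(((n(13) + 958)/(-1100 - 1969))) = 74/3 + 4153/(((48/7 + 958)/(-1100 - 1969))) = 74/3 + 4153/(((6754/7)/(-3069))) = 74/3 + 4153/(((6754/7)*(-1/3069))) = 74/3 + 4153/(-614/1953) = 74/3 + 4153*(-1953/614) = 74/3 - 8110809/614 = -24286991/1842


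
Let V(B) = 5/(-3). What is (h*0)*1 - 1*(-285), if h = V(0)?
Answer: 285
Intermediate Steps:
V(B) = -5/3 (V(B) = 5*(-1/3) = -5/3)
h = -5/3 ≈ -1.6667
(h*0)*1 - 1*(-285) = -5/3*0*1 - 1*(-285) = 0*1 + 285 = 0 + 285 = 285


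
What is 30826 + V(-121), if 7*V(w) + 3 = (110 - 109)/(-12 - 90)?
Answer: 22009457/714 ≈ 30826.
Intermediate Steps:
V(w) = -307/714 (V(w) = -3/7 + ((110 - 109)/(-12 - 90))/7 = -3/7 + (1/(-102))/7 = -3/7 + (1*(-1/102))/7 = -3/7 + (1/7)*(-1/102) = -3/7 - 1/714 = -307/714)
30826 + V(-121) = 30826 - 307/714 = 22009457/714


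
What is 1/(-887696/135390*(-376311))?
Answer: 22565/55674961576 ≈ 4.0530e-7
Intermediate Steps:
1/(-887696/135390*(-376311)) = -1/376311/(-887696*1/135390) = -1/376311/(-443848/67695) = -67695/443848*(-1/376311) = 22565/55674961576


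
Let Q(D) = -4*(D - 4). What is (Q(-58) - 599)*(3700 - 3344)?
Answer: -124956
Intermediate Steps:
Q(D) = 16 - 4*D (Q(D) = -4*(-4 + D) = 16 - 4*D)
(Q(-58) - 599)*(3700 - 3344) = ((16 - 4*(-58)) - 599)*(3700 - 3344) = ((16 + 232) - 599)*356 = (248 - 599)*356 = -351*356 = -124956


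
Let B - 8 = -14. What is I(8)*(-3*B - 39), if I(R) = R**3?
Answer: -10752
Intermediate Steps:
B = -6 (B = 8 - 14 = -6)
I(8)*(-3*B - 39) = 8**3*(-3*(-6) - 39) = 512*(18 - 39) = 512*(-21) = -10752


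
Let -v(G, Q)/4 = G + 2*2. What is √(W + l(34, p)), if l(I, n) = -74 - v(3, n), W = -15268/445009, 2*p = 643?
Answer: I*√9116312861138/445009 ≈ 6.7849*I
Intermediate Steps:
p = 643/2 (p = (½)*643 = 643/2 ≈ 321.50)
v(G, Q) = -16 - 4*G (v(G, Q) = -4*(G + 2*2) = -4*(G + 4) = -4*(4 + G) = -16 - 4*G)
W = -15268/445009 (W = -15268*1/445009 = -15268/445009 ≈ -0.034309)
l(I, n) = -46 (l(I, n) = -74 - (-16 - 4*3) = -74 - (-16 - 12) = -74 - 1*(-28) = -74 + 28 = -46)
√(W + l(34, p)) = √(-15268/445009 - 46) = √(-20485682/445009) = I*√9116312861138/445009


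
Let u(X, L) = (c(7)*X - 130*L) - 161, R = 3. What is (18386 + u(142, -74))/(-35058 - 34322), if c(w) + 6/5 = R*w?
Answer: -153283/346900 ≈ -0.44186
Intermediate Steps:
c(w) = -6/5 + 3*w
u(X, L) = -161 - 130*L + 99*X/5 (u(X, L) = ((-6/5 + 3*7)*X - 130*L) - 161 = ((-6/5 + 21)*X - 130*L) - 161 = (99*X/5 - 130*L) - 161 = (-130*L + 99*X/5) - 161 = -161 - 130*L + 99*X/5)
(18386 + u(142, -74))/(-35058 - 34322) = (18386 + (-161 - 130*(-74) + (99/5)*142))/(-35058 - 34322) = (18386 + (-161 + 9620 + 14058/5))/(-69380) = (18386 + 61353/5)*(-1/69380) = (153283/5)*(-1/69380) = -153283/346900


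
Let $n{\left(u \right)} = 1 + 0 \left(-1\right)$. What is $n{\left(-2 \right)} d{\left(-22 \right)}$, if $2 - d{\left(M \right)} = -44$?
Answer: $46$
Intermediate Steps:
$d{\left(M \right)} = 46$ ($d{\left(M \right)} = 2 - -44 = 2 + 44 = 46$)
$n{\left(u \right)} = 1$ ($n{\left(u \right)} = 1 + 0 = 1$)
$n{\left(-2 \right)} d{\left(-22 \right)} = 1 \cdot 46 = 46$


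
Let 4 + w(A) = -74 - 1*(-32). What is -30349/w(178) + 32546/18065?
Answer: 549751801/830990 ≈ 661.56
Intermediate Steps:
w(A) = -46 (w(A) = -4 + (-74 - 1*(-32)) = -4 + (-74 + 32) = -4 - 42 = -46)
-30349/w(178) + 32546/18065 = -30349/(-46) + 32546/18065 = -30349*(-1/46) + 32546*(1/18065) = 30349/46 + 32546/18065 = 549751801/830990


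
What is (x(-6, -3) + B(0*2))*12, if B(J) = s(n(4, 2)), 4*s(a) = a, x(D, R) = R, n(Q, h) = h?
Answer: -30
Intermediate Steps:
s(a) = a/4
B(J) = 1/2 (B(J) = (1/4)*2 = 1/2)
(x(-6, -3) + B(0*2))*12 = (-3 + 1/2)*12 = -5/2*12 = -30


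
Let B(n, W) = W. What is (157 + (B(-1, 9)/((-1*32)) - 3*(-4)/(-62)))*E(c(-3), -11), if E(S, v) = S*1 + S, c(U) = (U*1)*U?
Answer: 1397457/496 ≈ 2817.5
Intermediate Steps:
c(U) = U² (c(U) = U*U = U²)
E(S, v) = 2*S (E(S, v) = S + S = 2*S)
(157 + (B(-1, 9)/((-1*32)) - 3*(-4)/(-62)))*E(c(-3), -11) = (157 + (9/((-1*32)) - 3*(-4)/(-62)))*(2*(-3)²) = (157 + (9/(-32) + 12*(-1/62)))*(2*9) = (157 + (9*(-1/32) - 6/31))*18 = (157 + (-9/32 - 6/31))*18 = (157 - 471/992)*18 = (155273/992)*18 = 1397457/496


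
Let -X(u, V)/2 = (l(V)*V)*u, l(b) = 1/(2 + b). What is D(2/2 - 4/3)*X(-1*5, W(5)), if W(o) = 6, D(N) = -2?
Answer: -15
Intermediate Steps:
X(u, V) = -2*V*u/(2 + V) (X(u, V) = -2*V/(2 + V)*u = -2*V*u/(2 + V))
D(2/2 - 4/3)*X(-1*5, W(5)) = -(-4)*6*(-1*5)/(2 + 6) = -(-4)*6*(-5)/8 = -2*15/2 = -15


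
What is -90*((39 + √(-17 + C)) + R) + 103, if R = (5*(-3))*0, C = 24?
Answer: -3407 - 90*√7 ≈ -3645.1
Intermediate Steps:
R = 0 (R = -15*0 = 0)
-90*((39 + √(-17 + C)) + R) + 103 = -90*((39 + √(-17 + 24)) + 0) + 103 = -90*((39 + √7) + 0) + 103 = -90*(39 + √7) + 103 = (-3510 - 90*√7) + 103 = -3407 - 90*√7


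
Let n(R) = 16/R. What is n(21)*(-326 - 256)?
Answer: -3104/7 ≈ -443.43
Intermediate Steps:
n(21)*(-326 - 256) = (16/21)*(-326 - 256) = (16*(1/21))*(-582) = (16/21)*(-582) = -3104/7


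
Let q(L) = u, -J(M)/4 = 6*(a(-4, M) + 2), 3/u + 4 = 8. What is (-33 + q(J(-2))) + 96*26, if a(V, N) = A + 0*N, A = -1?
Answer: 9855/4 ≈ 2463.8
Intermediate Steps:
u = ¾ (u = 3/(-4 + 8) = 3/4 = 3*(¼) = ¾ ≈ 0.75000)
a(V, N) = -1 (a(V, N) = -1 + 0*N = -1 + 0 = -1)
J(M) = -24 (J(M) = -24*(-1 + 2) = -24)
q(L) = ¾
(-33 + q(J(-2))) + 96*26 = (-33 + ¾) + 96*26 = -129/4 + 2496 = 9855/4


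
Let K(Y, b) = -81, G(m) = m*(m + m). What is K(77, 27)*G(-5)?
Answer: -4050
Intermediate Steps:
G(m) = 2*m**2 (G(m) = m*(2*m) = 2*m**2)
K(77, 27)*G(-5) = -162*(-5)**2 = -162*25 = -81*50 = -4050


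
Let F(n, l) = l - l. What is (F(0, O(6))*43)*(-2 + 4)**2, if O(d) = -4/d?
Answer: 0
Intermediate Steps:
F(n, l) = 0
(F(0, O(6))*43)*(-2 + 4)**2 = (0*43)*(-2 + 4)**2 = 0*2**2 = 0*4 = 0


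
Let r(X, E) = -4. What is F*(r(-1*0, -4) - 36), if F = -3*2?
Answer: 240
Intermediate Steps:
F = -6
F*(r(-1*0, -4) - 36) = -6*(-4 - 36) = -6*(-40) = 240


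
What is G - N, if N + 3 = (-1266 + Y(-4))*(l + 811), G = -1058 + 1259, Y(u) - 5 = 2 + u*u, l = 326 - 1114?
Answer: 28793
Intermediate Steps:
l = -788
Y(u) = 7 + u**2 (Y(u) = 5 + (2 + u*u) = 5 + (2 + u**2) = 7 + u**2)
G = 201
N = -28592 (N = -3 + (-1266 + (7 + (-4)**2))*(-788 + 811) = -3 + (-1266 + (7 + 16))*23 = -3 + (-1266 + 23)*23 = -3 - 1243*23 = -3 - 28589 = -28592)
G - N = 201 - 1*(-28592) = 201 + 28592 = 28793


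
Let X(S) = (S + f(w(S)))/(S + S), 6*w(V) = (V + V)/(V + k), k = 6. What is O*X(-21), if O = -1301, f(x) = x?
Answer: -28622/45 ≈ -636.04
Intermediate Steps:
w(V) = V/(3*(6 + V)) (w(V) = ((V + V)/(V + 6))/6 = ((2*V)/(6 + V))/6 = (2*V/(6 + V))/6 = V/(3*(6 + V)))
X(S) = (S + S/(3*(6 + S)))/(2*S) (X(S) = (S + S/(3*(6 + S)))/(S + S) = (S + S/(3*(6 + S)))/((2*S)) = (S + S/(3*(6 + S)))*(1/(2*S)) = (S + S/(3*(6 + S)))/(2*S))
O*X(-21) = -1301*(19 + 3*(-21))/(6*(6 - 21)) = -1301*(19 - 63)/(6*(-15)) = -1301*(-1)*(-44)/(6*15) = -1301*22/45 = -28622/45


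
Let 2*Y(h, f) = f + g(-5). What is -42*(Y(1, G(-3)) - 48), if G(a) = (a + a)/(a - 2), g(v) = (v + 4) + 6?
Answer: 9429/5 ≈ 1885.8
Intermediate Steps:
g(v) = 10 + v (g(v) = (4 + v) + 6 = 10 + v)
G(a) = 2*a/(-2 + a) (G(a) = (2*a)/(-2 + a) = 2*a/(-2 + a))
Y(h, f) = 5/2 + f/2 (Y(h, f) = (f + (10 - 5))/2 = (f + 5)/2 = (5 + f)/2 = 5/2 + f/2)
-42*(Y(1, G(-3)) - 48) = -42*((5/2 + (2*(-3)/(-2 - 3))/2) - 48) = -42*((5/2 + (2*(-3)/(-5))/2) - 48) = -42*((5/2 + (2*(-3)*(-1/5))/2) - 48) = -42*((5/2 + (1/2)*(6/5)) - 48) = -42*((5/2 + 3/5) - 48) = -42*(31/10 - 48) = -42*(-449/10) = 9429/5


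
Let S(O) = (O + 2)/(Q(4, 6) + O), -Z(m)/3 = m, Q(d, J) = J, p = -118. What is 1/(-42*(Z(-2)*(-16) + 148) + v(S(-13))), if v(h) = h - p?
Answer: -7/14451 ≈ -0.00048440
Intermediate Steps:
Z(m) = -3*m
S(O) = (2 + O)/(6 + O) (S(O) = (O + 2)/(6 + O) = (2 + O)/(6 + O))
v(h) = 118 + h (v(h) = h - 1*(-118) = h + 118 = 118 + h)
1/(-42*(Z(-2)*(-16) + 148) + v(S(-13))) = 1/(-42*(-3*(-2)*(-16) + 148) + (118 + (2 - 13)/(6 - 13))) = 1/(-42*(6*(-16) + 148) + (118 - 11/(-7))) = 1/(-42*(-96 + 148) + (118 - 1/7*(-11))) = 1/(-42*52 + (118 + 11/7)) = 1/(-2184 + 837/7) = 1/(-14451/7) = -7/14451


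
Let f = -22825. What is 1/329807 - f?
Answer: 7527844776/329807 ≈ 22825.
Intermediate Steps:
1/329807 - f = 1/329807 - 1*(-22825) = 1/329807 + 22825 = 7527844776/329807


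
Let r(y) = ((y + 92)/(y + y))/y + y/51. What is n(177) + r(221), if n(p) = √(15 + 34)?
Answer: 3322127/293046 ≈ 11.337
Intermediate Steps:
n(p) = 7 (n(p) = √49 = 7)
r(y) = y/51 + (92 + y)/(2*y²) (r(y) = ((92 + y)/((2*y)))/y + y*(1/51) = ((92 + y)*(1/(2*y)))/y + y/51 = ((92 + y)/(2*y))/y + y/51 = (92 + y)/(2*y²) + y/51 = y/51 + (92 + y)/(2*y²))
n(177) + r(221) = 7 + (46 + (½)*221 + (1/51)*221³)/221² = 7 + (46 + 221/2 + (1/51)*10793861)/48841 = 7 + (46 + 221/2 + 634933/3)/48841 = 7 + (1/48841)*(1270805/6) = 7 + 1270805/293046 = 3322127/293046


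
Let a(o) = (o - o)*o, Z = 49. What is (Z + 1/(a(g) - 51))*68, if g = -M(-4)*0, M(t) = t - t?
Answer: 9992/3 ≈ 3330.7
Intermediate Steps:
M(t) = 0
g = 0 (g = -1*0*0 = 0*0 = 0)
a(o) = 0 (a(o) = 0*o = 0)
(Z + 1/(a(g) - 51))*68 = (49 + 1/(0 - 51))*68 = (49 + 1/(-51))*68 = (49 - 1/51)*68 = (2498/51)*68 = 9992/3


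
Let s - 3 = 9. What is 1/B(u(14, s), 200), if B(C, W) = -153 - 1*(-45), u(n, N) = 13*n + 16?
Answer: -1/108 ≈ -0.0092593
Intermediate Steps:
s = 12 (s = 3 + 9 = 12)
u(n, N) = 16 + 13*n
B(C, W) = -108 (B(C, W) = -153 + 45 = -108)
1/B(u(14, s), 200) = 1/(-108) = -1/108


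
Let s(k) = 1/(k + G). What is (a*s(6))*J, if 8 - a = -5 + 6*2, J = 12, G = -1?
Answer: 12/5 ≈ 2.4000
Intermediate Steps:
s(k) = 1/(-1 + k) (s(k) = 1/(k - 1) = 1/(-1 + k))
a = 1 (a = 8 - (-5 + 6*2) = 8 - (-5 + 12) = 8 - 1*7 = 8 - 7 = 1)
(a*s(6))*J = (1/(-1 + 6))*12 = (1/5)*12 = (1*(⅕))*12 = (⅕)*12 = 12/5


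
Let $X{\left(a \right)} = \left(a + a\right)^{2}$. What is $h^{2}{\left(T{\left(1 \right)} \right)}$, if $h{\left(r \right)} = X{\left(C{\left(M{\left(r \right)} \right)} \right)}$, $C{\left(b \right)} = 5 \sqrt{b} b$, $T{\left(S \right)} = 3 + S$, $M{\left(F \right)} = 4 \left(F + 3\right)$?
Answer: $4818903040000$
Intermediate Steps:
$M{\left(F \right)} = 12 + 4 F$ ($M{\left(F \right)} = 4 \left(3 + F\right) = 12 + 4 F$)
$C{\left(b \right)} = 5 b^{\frac{3}{2}}$
$X{\left(a \right)} = 4 a^{2}$ ($X{\left(a \right)} = \left(2 a\right)^{2} = 4 a^{2}$)
$h{\left(r \right)} = 100 \left(12 + 4 r\right)^{3}$ ($h{\left(r \right)} = 4 \left(5 \left(12 + 4 r\right)^{\frac{3}{2}}\right)^{2} = 4 \cdot 25 \left(12 + 4 r\right)^{3} = 100 \left(12 + 4 r\right)^{3}$)
$h^{2}{\left(T{\left(1 \right)} \right)} = \left(6400 \left(3 + \left(3 + 1\right)\right)^{3}\right)^{2} = \left(6400 \left(3 + 4\right)^{3}\right)^{2} = \left(6400 \cdot 7^{3}\right)^{2} = \left(6400 \cdot 343\right)^{2} = 2195200^{2} = 4818903040000$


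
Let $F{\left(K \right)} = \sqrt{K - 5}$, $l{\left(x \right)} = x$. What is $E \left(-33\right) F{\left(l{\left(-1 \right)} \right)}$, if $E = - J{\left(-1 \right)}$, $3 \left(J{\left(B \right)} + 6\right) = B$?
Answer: $- 209 i \sqrt{6} \approx - 511.94 i$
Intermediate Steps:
$J{\left(B \right)} = -6 + \frac{B}{3}$
$F{\left(K \right)} = \sqrt{-5 + K}$
$E = \frac{19}{3}$ ($E = - (-6 + \frac{1}{3} \left(-1\right)) = - (-6 - \frac{1}{3}) = \left(-1\right) \left(- \frac{19}{3}\right) = \frac{19}{3} \approx 6.3333$)
$E \left(-33\right) F{\left(l{\left(-1 \right)} \right)} = \frac{19}{3} \left(-33\right) \sqrt{-5 - 1} = - 209 \sqrt{-6} = - 209 i \sqrt{6}$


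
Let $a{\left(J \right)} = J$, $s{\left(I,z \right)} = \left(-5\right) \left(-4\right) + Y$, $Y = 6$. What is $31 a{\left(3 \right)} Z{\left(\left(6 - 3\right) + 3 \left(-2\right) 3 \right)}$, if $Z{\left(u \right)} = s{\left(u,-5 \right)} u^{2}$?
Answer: $544050$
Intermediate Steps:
$s{\left(I,z \right)} = 26$ ($s{\left(I,z \right)} = \left(-5\right) \left(-4\right) + 6 = 20 + 6 = 26$)
$Z{\left(u \right)} = 26 u^{2}$
$31 a{\left(3 \right)} Z{\left(\left(6 - 3\right) + 3 \left(-2\right) 3 \right)} = 31 \cdot 3 \cdot 26 \left(\left(6 - 3\right) + 3 \left(-2\right) 3\right)^{2} = 93 \cdot 26 \left(3 - 18\right)^{2} = 93 \cdot 26 \left(-15\right)^{2} = 93 \cdot 26 \cdot 225 = 93 \cdot 5850 = 544050$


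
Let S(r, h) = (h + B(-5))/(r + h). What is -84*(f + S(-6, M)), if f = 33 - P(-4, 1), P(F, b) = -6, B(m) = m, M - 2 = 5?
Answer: -3444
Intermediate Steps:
M = 7 (M = 2 + 5 = 7)
S(r, h) = (-5 + h)/(h + r) (S(r, h) = (h - 5)/(r + h) = (-5 + h)/(h + r))
f = 39 (f = 33 - 1*(-6) = 33 + 6 = 39)
-84*(f + S(-6, M)) = -84*(39 + (-5 + 7)/(7 - 6)) = -84*(39 + 2/1) = -84*(39 + 1*2) = -84*(39 + 2) = -84*41 = -3444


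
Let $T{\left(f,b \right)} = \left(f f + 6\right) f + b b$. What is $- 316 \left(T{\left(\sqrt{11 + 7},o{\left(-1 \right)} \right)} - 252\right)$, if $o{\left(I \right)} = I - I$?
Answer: $79632 - 22752 \sqrt{2} \approx 47456.0$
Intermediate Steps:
$o{\left(I \right)} = 0$
$T{\left(f,b \right)} = b^{2} + f \left(6 + f^{2}\right)$ ($T{\left(f,b \right)} = \left(f^{2} + 6\right) f + b^{2} = \left(6 + f^{2}\right) f + b^{2} = f \left(6 + f^{2}\right) + b^{2} = b^{2} + f \left(6 + f^{2}\right)$)
$- 316 \left(T{\left(\sqrt{11 + 7},o{\left(-1 \right)} \right)} - 252\right) = - 316 \left(\left(0^{2} + \left(\sqrt{11 + 7}\right)^{3} + 6 \sqrt{11 + 7}\right) - 252\right) = - 316 \left(\left(0 + \left(\sqrt{18}\right)^{3} + 6 \sqrt{18}\right) - 252\right) = - 316 \left(\left(0 + \left(3 \sqrt{2}\right)^{3} + 6 \cdot 3 \sqrt{2}\right) - 252\right) = - 316 \left(\left(0 + 54 \sqrt{2} + 18 \sqrt{2}\right) - 252\right) = - 316 \left(72 \sqrt{2} - 252\right) = - 316 \left(-252 + 72 \sqrt{2}\right) = 79632 - 22752 \sqrt{2}$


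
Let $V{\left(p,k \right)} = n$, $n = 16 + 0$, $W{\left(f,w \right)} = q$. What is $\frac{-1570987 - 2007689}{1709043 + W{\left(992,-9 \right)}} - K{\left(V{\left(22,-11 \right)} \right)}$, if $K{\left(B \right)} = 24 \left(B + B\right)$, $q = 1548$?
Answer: $- \frac{439104188}{570197} \approx -770.09$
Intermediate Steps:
$W{\left(f,w \right)} = 1548$
$n = 16$
$V{\left(p,k \right)} = 16$
$K{\left(B \right)} = 48 B$ ($K{\left(B \right)} = 24 \cdot 2 B = 48 B$)
$\frac{-1570987 - 2007689}{1709043 + W{\left(992,-9 \right)}} - K{\left(V{\left(22,-11 \right)} \right)} = \frac{-1570987 - 2007689}{1709043 + 1548} - 48 \cdot 16 = - \frac{3578676}{1710591} - 768 = \left(-3578676\right) \frac{1}{1710591} - 768 = - \frac{1192892}{570197} - 768 = - \frac{439104188}{570197}$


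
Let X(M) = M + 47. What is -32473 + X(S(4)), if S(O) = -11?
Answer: -32437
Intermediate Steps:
X(M) = 47 + M
-32473 + X(S(4)) = -32473 + (47 - 11) = -32473 + 36 = -32437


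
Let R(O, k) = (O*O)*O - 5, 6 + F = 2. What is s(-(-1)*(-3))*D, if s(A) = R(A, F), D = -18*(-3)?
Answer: -1728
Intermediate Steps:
F = -4 (F = -6 + 2 = -4)
D = 54
R(O, k) = -5 + O³ (R(O, k) = O²*O - 5 = O³ - 5 = -5 + O³)
s(A) = -5 + A³
s(-(-1)*(-3))*D = (-5 + (-(-1)*(-3))³)*54 = (-5 + (-1*3)³)*54 = (-5 + (-3)³)*54 = (-5 - 27)*54 = -32*54 = -1728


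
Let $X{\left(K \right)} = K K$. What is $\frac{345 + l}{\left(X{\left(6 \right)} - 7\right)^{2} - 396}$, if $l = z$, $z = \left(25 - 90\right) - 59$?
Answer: $\frac{221}{445} \approx 0.49663$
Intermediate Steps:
$X{\left(K \right)} = K^{2}$
$z = -124$ ($z = -65 - 59 = -124$)
$l = -124$
$\frac{345 + l}{\left(X{\left(6 \right)} - 7\right)^{2} - 396} = \frac{345 - 124}{\left(6^{2} - 7\right)^{2} - 396} = \frac{221}{\left(36 - 7\right)^{2} - 396} = \frac{221}{29^{2} - 396} = \frac{221}{841 - 396} = \frac{221}{445}$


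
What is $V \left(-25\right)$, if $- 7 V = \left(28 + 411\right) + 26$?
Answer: $\frac{11625}{7} \approx 1660.7$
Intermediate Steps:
$V = - \frac{465}{7}$ ($V = - \frac{\left(28 + 411\right) + 26}{7} = - \frac{439 + 26}{7} = \left(- \frac{1}{7}\right) 465 = - \frac{465}{7} \approx -66.429$)
$V \left(-25\right) = \left(- \frac{465}{7}\right) \left(-25\right) = \frac{11625}{7}$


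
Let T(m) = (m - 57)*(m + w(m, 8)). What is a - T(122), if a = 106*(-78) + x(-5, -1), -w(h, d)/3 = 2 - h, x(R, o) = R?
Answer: -39603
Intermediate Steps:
w(h, d) = -6 + 3*h (w(h, d) = -3*(2 - h) = -6 + 3*h)
a = -8273 (a = 106*(-78) - 5 = -8268 - 5 = -8273)
T(m) = (-57 + m)*(-6 + 4*m) (T(m) = (m - 57)*(m + (-6 + 3*m)) = (-57 + m)*(-6 + 4*m))
a - T(122) = -8273 - (342 - 234*122 + 4*122²) = -8273 - (342 - 28548 + 4*14884) = -8273 - (342 - 28548 + 59536) = -8273 - 1*31330 = -8273 - 31330 = -39603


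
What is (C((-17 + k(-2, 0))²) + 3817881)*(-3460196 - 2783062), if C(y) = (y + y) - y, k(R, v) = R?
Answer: -23838269912436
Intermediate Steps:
C(y) = y (C(y) = 2*y - y = y)
(C((-17 + k(-2, 0))²) + 3817881)*(-3460196 - 2783062) = ((-17 - 2)² + 3817881)*(-3460196 - 2783062) = ((-19)² + 3817881)*(-6243258) = (361 + 3817881)*(-6243258) = 3818242*(-6243258) = -23838269912436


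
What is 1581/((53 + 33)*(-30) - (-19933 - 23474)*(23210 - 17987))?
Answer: 527/75570727 ≈ 6.9736e-6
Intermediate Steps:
1581/((53 + 33)*(-30) - (-19933 - 23474)*(23210 - 17987)) = 1581/(86*(-30) - (-43407)*5223) = 1581/(-2580 - 1*(-226714761)) = 1581/(-2580 + 226714761) = 1581/226712181 = 1581*(1/226712181) = 527/75570727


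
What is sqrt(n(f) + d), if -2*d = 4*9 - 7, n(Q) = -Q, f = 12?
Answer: I*sqrt(106)/2 ≈ 5.1478*I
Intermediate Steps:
d = -29/2 (d = -(4*9 - 7)/2 = -(36 - 7)/2 = -1/2*29 = -29/2 ≈ -14.500)
sqrt(n(f) + d) = sqrt(-1*12 - 29/2) = sqrt(-12 - 29/2) = sqrt(-53/2) = I*sqrt(106)/2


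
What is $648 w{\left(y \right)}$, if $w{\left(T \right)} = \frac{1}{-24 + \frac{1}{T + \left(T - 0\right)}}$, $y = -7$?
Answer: $- \frac{9072}{337} \approx -26.92$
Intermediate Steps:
$w{\left(T \right)} = \frac{1}{-24 + \frac{1}{2 T}}$ ($w{\left(T \right)} = \frac{1}{-24 + \frac{1}{T + \left(T + 0\right)}} = \frac{1}{-24 + \frac{1}{T + T}} = \frac{1}{-24 + \frac{1}{2 T}}$)
$648 w{\left(y \right)} = 648 \left(\left(-2\right) \left(-7\right) \frac{1}{-1 + 48 \left(-7\right)}\right) = 648 \left(\left(-2\right) \left(-7\right) \frac{1}{-1 - 336}\right) = 648 \left(\left(-2\right) \left(-7\right) \frac{1}{-337}\right) = 648 \left(\left(-2\right) \left(-7\right) \left(- \frac{1}{337}\right)\right) = 648 \left(- \frac{14}{337}\right) = - \frac{9072}{337}$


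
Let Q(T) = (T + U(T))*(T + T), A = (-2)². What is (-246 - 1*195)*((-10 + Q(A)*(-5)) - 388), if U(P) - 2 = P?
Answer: 351918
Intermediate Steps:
U(P) = 2 + P
A = 4
Q(T) = 2*T*(2 + 2*T) (Q(T) = (T + (2 + T))*(T + T) = (2 + 2*T)*(2*T) = 2*T*(2 + 2*T))
(-246 - 1*195)*((-10 + Q(A)*(-5)) - 388) = (-246 - 1*195)*((-10 + (4*4*(1 + 4))*(-5)) - 388) = (-246 - 195)*((-10 + (4*4*5)*(-5)) - 388) = -441*((-10 + 80*(-5)) - 388) = -441*((-10 - 400) - 388) = -441*(-410 - 388) = -441*(-798) = 351918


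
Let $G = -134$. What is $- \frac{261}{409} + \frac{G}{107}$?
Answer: $- \frac{82733}{43763} \approx -1.8905$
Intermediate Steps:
$- \frac{261}{409} + \frac{G}{107} = - \frac{261}{409} - \frac{134}{107} = - \frac{82733}{43763}$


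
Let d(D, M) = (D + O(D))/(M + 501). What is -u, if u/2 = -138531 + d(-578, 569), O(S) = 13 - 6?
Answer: 148228741/535 ≈ 2.7706e+5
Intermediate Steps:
O(S) = 7
d(D, M) = (7 + D)/(501 + M) (d(D, M) = (D + 7)/(M + 501) = (7 + D)/(501 + M))
u = -148228741/535 (u = 2*(-138531 + (7 - 578)/(501 + 569)) = 2*(-138531 - 571/1070) = 2*(-148228741/1070) = -148228741/535 ≈ -2.7706e+5)
-u = -1*(-148228741/535) = 148228741/535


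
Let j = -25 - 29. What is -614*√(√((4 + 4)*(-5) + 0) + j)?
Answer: -614*√(-54 + 2*I*√10) ≈ -263.77 - 4519.7*I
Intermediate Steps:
j = -54
-614*√(√((4 + 4)*(-5) + 0) + j) = -614*√(√((4 + 4)*(-5) + 0) - 54) = -614*√(√(8*(-5) + 0) - 54) = -614*√(√(-40 + 0) - 54) = -614*√(√(-40) - 54) = -614*√(2*I*√10 - 54) = -614*√(-54 + 2*I*√10)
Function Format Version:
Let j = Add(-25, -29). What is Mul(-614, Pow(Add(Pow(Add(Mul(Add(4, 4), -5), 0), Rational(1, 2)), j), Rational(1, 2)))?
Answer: Mul(-614, Pow(Add(-54, Mul(2, I, Pow(10, Rational(1, 2)))), Rational(1, 2))) ≈ Add(-263.77, Mul(-4519.7, I))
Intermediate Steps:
j = -54
Mul(-614, Pow(Add(Pow(Add(Mul(Add(4, 4), -5), 0), Rational(1, 2)), j), Rational(1, 2))) = Mul(-614, Pow(Add(Pow(Add(Mul(Add(4, 4), -5), 0), Rational(1, 2)), -54), Rational(1, 2))) = Mul(-614, Pow(Add(Pow(Add(Mul(8, -5), 0), Rational(1, 2)), -54), Rational(1, 2))) = Mul(-614, Pow(Add(Pow(Add(-40, 0), Rational(1, 2)), -54), Rational(1, 2))) = Mul(-614, Pow(Add(Pow(-40, Rational(1, 2)), -54), Rational(1, 2))) = Mul(-614, Pow(Add(Mul(2, I, Pow(10, Rational(1, 2))), -54), Rational(1, 2))) = Mul(-614, Pow(Add(-54, Mul(2, I, Pow(10, Rational(1, 2)))), Rational(1, 2)))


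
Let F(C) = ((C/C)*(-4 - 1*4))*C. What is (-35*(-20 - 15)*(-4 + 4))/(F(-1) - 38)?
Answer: 0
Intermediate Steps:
F(C) = -8*C (F(C) = (1*(-4 - 4))*C = (1*(-8))*C = -8*C)
(-35*(-20 - 15)*(-4 + 4))/(F(-1) - 38) = (-35*(-20 - 15)*(-4 + 4))/(-8*(-1) - 38) = (-(-1225)*0)/(8 - 38) = -35*0/(-30) = 0*(-1/30) = 0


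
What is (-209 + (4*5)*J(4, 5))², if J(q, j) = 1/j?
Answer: 42025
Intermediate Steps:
(-209 + (4*5)*J(4, 5))² = (-209 + (4*5)/5)² = (-209 + 20*(⅕))² = (-209 + 4)² = (-205)² = 42025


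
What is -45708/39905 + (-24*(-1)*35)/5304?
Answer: -8704793/8819005 ≈ -0.98705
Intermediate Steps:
-45708/39905 + (-24*(-1)*35)/5304 = -45708*1/39905 + (24*35)*(1/5304) = -45708/39905 + 840*(1/5304) = -45708/39905 + 35/221 = -8704793/8819005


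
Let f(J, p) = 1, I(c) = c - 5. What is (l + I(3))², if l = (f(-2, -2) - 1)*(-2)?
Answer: 4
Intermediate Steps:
I(c) = -5 + c
l = 0 (l = (1 - 1)*(-2) = 0*(-2) = 0)
(l + I(3))² = (0 + (-5 + 3))² = (0 - 2)² = (-2)² = 4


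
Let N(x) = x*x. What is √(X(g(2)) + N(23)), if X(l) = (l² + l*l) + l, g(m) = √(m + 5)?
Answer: √(543 + √7) ≈ 23.359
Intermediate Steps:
g(m) = √(5 + m)
X(l) = l + 2*l² (X(l) = (l² + l²) + l = 2*l² + l = l + 2*l²)
N(x) = x²
√(X(g(2)) + N(23)) = √(√(5 + 2)*(1 + 2*√(5 + 2)) + 23²) = √(√7*(1 + 2*√7) + 529) = √(529 + √7*(1 + 2*√7))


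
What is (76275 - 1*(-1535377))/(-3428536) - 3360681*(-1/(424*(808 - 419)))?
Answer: 1407049544843/70686126712 ≈ 19.906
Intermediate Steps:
(76275 - 1*(-1535377))/(-3428536) - 3360681*(-1/(424*(808 - 419))) = (76275 + 1535377)*(-1/3428536) - 3360681/((-424*389)) = 1611652*(-1/3428536) - 3360681/(-164936) = -402913/857134 - 3360681*(-1/164936) = -402913/857134 + 3360681/164936 = 1407049544843/70686126712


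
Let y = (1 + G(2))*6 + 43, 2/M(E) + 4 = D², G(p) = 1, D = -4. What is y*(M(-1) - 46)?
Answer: -15125/6 ≈ -2520.8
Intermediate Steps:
M(E) = ⅙ (M(E) = 2/(-4 + (-4)²) = 2/(-4 + 16) = 2/12 = 2*(1/12) = ⅙)
y = 55 (y = (1 + 1)*6 + 43 = 2*6 + 43 = 12 + 43 = 55)
y*(M(-1) - 46) = 55*(⅙ - 46) = 55*(-275/6) = -15125/6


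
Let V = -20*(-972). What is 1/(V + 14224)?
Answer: 1/33664 ≈ 2.9705e-5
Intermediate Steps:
V = 19440
1/(V + 14224) = 1/(19440 + 14224) = 1/33664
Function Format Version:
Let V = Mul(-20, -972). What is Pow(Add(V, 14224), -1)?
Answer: Rational(1, 33664) ≈ 2.9705e-5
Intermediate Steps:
V = 19440
Pow(Add(V, 14224), -1) = Pow(Add(19440, 14224), -1) = Pow(33664, -1) = Rational(1, 33664)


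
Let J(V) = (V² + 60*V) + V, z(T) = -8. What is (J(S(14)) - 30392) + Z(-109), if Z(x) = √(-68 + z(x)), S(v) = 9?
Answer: -29762 + 2*I*√19 ≈ -29762.0 + 8.7178*I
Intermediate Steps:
J(V) = V² + 61*V
Z(x) = 2*I*√19 (Z(x) = √(-68 - 8) = √(-76) = 2*I*√19)
(J(S(14)) - 30392) + Z(-109) = (9*(61 + 9) - 30392) + 2*I*√19 = (9*70 - 30392) + 2*I*√19 = (630 - 30392) + 2*I*√19 = -29762 + 2*I*√19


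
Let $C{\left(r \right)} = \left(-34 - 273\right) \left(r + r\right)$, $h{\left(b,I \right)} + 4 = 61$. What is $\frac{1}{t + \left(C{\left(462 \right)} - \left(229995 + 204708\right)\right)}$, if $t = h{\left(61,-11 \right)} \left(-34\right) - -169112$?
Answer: $- \frac{1}{551197} \approx -1.8142 \cdot 10^{-6}$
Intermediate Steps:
$h{\left(b,I \right)} = 57$ ($h{\left(b,I \right)} = -4 + 61 = 57$)
$C{\left(r \right)} = - 614 r$ ($C{\left(r \right)} = - 307 \cdot 2 r = - 614 r$)
$t = 167174$ ($t = 57 \left(-34\right) - -169112 = -1938 + 169112 = 167174$)
$\frac{1}{t + \left(C{\left(462 \right)} - \left(229995 + 204708\right)\right)} = \frac{1}{167174 - 718371} = \frac{1}{-551197} = - \frac{1}{551197}$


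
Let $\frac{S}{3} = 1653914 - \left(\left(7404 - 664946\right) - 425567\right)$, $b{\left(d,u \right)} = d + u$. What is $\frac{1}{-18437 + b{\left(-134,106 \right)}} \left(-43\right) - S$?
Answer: $- \frac{151617389042}{18465} \approx -8.2111 \cdot 10^{6}$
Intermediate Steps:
$S = 8211069$ ($S = 3 \left(1653914 - \left(\left(7404 - 664946\right) - 425567\right)\right) = 3 \left(1653914 - \left(-657542 - 425567\right)\right) = 3 \left(1653914 - -1083109\right) = 3 \left(1653914 + 1083109\right) = 3 \cdot 2737023 = 8211069$)
$\frac{1}{-18437 + b{\left(-134,106 \right)}} \left(-43\right) - S = \frac{1}{-18437 + \left(-134 + 106\right)} \left(-43\right) - 8211069 = \frac{1}{-18437 - 28} \left(-43\right) - 8211069 = \frac{1}{-18465} \left(-43\right) - 8211069 = \left(- \frac{1}{18465}\right) \left(-43\right) - 8211069 = \frac{43}{18465} - 8211069 = - \frac{151617389042}{18465}$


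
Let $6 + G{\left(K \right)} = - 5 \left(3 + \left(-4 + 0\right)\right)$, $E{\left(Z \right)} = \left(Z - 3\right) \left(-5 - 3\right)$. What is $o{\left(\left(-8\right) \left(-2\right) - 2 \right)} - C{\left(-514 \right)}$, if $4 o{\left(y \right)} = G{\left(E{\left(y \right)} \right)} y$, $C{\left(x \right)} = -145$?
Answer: $\frac{283}{2} \approx 141.5$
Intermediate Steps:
$E{\left(Z \right)} = 24 - 8 Z$ ($E{\left(Z \right)} = \left(-3 + Z\right) \left(-8\right) = 24 - 8 Z$)
$G{\left(K \right)} = -1$ ($G{\left(K \right)} = -6 - 5 \left(3 + \left(-4 + 0\right)\right) = -6 - 5 \left(3 - 4\right) = -6 - -5 = -6 + 5 = -1$)
$o{\left(y \right)} = - \frac{y}{4}$ ($o{\left(y \right)} = \frac{\left(-1\right) y}{4} = - \frac{y}{4}$)
$o{\left(\left(-8\right) \left(-2\right) - 2 \right)} - C{\left(-514 \right)} = - \frac{\left(-8\right) \left(-2\right) - 2}{4} - -145 = - \frac{16 - 2}{4} + 145 = \left(- \frac{1}{4}\right) 14 + 145 = - \frac{7}{2} + 145 = \frac{283}{2}$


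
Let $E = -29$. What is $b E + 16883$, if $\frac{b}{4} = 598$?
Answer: $-52485$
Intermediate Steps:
$b = 2392$ ($b = 4 \cdot 598 = 2392$)
$b E + 16883 = 2392 \left(-29\right) + 16883 = -69368 + 16883 = -52485$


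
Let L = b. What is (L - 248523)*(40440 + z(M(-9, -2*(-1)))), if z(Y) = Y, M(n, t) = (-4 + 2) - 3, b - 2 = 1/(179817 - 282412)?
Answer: -206194336011652/20519 ≈ -1.0049e+10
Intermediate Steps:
b = 205189/102595 (b = 2 + 1/(179817 - 282412) = 2 + 1/(-102595) = 2 - 1/102595 = 205189/102595 ≈ 2.0000)
L = 205189/102595 ≈ 2.0000
M(n, t) = -5 (M(n, t) = -2 - 3 = -5)
(L - 248523)*(40440 + z(M(-9, -2*(-1)))) = (205189/102595 - 248523)*(40440 - 5) = -25497011996/102595*40435 = -206194336011652/20519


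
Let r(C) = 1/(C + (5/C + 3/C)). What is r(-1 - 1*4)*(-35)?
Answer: 175/33 ≈ 5.3030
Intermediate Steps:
r(C) = 1/(C + 8/C)
r(-1 - 1*4)*(-35) = ((-1 - 1*4)/(8 + (-1 - 1*4)**2))*(-35) = ((-1 - 4)/(8 + (-1 - 4)**2))*(-35) = -5/(8 + (-5)**2)*(-35) = -5/(8 + 25)*(-35) = -5/33*(-35) = 175/33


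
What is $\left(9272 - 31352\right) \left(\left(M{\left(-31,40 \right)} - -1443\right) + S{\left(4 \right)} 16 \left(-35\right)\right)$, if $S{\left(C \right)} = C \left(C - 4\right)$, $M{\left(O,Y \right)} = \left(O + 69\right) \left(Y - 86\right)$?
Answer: $6734400$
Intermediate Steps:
$M{\left(O,Y \right)} = \left(-86 + Y\right) \left(69 + O\right)$ ($M{\left(O,Y \right)} = \left(69 + O\right) \left(-86 + Y\right) = \left(-86 + Y\right) \left(69 + O\right)$)
$S{\left(C \right)} = C \left(-4 + C\right)$
$\left(9272 - 31352\right) \left(\left(M{\left(-31,40 \right)} - -1443\right) + S{\left(4 \right)} 16 \left(-35\right)\right) = \left(9272 - 31352\right) \left(\left(\left(-5934 - -2666 + 69 \cdot 40 - 1240\right) - -1443\right) + 4 \left(-4 + 4\right) 16 \left(-35\right)\right) = - 22080 \left(\left(\left(-5934 + 2666 + 2760 - 1240\right) + 1443\right) + 4 \cdot 0 \cdot 16 \left(-35\right)\right) = - 22080 \left(\left(-1748 + 1443\right) + 0 \cdot 16 \left(-35\right)\right) = - 22080 \left(-305 + 0 \left(-35\right)\right) = - 22080 \left(-305 + 0\right) = \left(-22080\right) \left(-305\right) = 6734400$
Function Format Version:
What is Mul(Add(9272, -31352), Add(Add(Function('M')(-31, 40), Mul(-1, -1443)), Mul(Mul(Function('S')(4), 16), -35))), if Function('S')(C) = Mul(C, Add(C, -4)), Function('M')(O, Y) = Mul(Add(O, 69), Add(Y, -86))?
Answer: 6734400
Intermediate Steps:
Function('M')(O, Y) = Mul(Add(-86, Y), Add(69, O)) (Function('M')(O, Y) = Mul(Add(69, O), Add(-86, Y)) = Mul(Add(-86, Y), Add(69, O)))
Function('S')(C) = Mul(C, Add(-4, C))
Mul(Add(9272, -31352), Add(Add(Function('M')(-31, 40), Mul(-1, -1443)), Mul(Mul(Function('S')(4), 16), -35))) = Mul(Add(9272, -31352), Add(Add(Add(-5934, Mul(-86, -31), Mul(69, 40), Mul(-31, 40)), Mul(-1, -1443)), Mul(Mul(Mul(4, Add(-4, 4)), 16), -35))) = Mul(-22080, Add(Add(Add(-5934, 2666, 2760, -1240), 1443), Mul(Mul(Mul(4, 0), 16), -35))) = Mul(-22080, Add(Add(-1748, 1443), Mul(Mul(0, 16), -35))) = Mul(-22080, Add(-305, Mul(0, -35))) = Mul(-22080, Add(-305, 0)) = Mul(-22080, -305) = 6734400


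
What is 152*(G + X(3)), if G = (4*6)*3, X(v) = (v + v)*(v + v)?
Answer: 16416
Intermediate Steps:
X(v) = 4*v**2 (X(v) = (2*v)*(2*v) = 4*v**2)
G = 72 (G = 24*3 = 72)
152*(G + X(3)) = 152*(72 + 4*3**2) = 152*(72 + 4*9) = 152*(72 + 36) = 152*108 = 16416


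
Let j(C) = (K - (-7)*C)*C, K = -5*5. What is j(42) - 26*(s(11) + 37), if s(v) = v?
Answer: 10050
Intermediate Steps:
K = -25
j(C) = C*(-25 + 7*C) (j(C) = (-25 - (-7)*C)*C = (-25 + 7*C)*C = C*(-25 + 7*C))
j(42) - 26*(s(11) + 37) = 42*(-25 + 7*42) - 26*(11 + 37) = 42*(-25 + 294) - 26*48 = 42*269 - 1248 = 11298 - 1248 = 10050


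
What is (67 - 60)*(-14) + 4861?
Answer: 4763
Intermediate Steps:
(67 - 60)*(-14) + 4861 = 7*(-14) + 4861 = -98 + 4861 = 4763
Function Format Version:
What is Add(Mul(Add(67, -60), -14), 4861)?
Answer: 4763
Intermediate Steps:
Add(Mul(Add(67, -60), -14), 4861) = Add(Mul(7, -14), 4861) = Add(-98, 4861) = 4763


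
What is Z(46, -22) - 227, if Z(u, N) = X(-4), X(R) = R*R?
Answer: -211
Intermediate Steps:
X(R) = R**2
Z(u, N) = 16 (Z(u, N) = (-4)**2 = 16)
Z(46, -22) - 227 = 16 - 227 = -211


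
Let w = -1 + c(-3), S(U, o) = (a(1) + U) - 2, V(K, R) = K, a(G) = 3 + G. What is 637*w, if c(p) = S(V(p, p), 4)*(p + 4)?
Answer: -1274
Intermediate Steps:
S(U, o) = 2 + U (S(U, o) = ((3 + 1) + U) - 2 = (4 + U) - 2 = 2 + U)
c(p) = (2 + p)*(4 + p) (c(p) = (2 + p)*(p + 4) = (2 + p)*(4 + p))
w = -2 (w = -1 + (2 - 3)*(4 - 3) = -1 - 1*1 = -1 - 1 = -2)
637*w = 637*(-2) = -1274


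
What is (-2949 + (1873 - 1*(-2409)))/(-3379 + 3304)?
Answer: -1333/75 ≈ -17.773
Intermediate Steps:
(-2949 + (1873 - 1*(-2409)))/(-3379 + 3304) = (-2949 + (1873 + 2409))/(-75) = (-2949 + 4282)*(-1/75) = 1333*(-1/75) = -1333/75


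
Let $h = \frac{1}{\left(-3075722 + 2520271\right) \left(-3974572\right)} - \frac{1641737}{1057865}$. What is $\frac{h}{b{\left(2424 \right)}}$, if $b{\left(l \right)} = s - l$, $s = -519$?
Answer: $\frac{134238145443669537}{254561586023113116020} \approx 0.00052733$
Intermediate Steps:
$h = - \frac{3624429926979077499}{2335427394707459780}$ ($h = \frac{1}{-555451} \left(- \frac{1}{3974572}\right) - \frac{1641737}{1057865} = \left(- \frac{1}{555451}\right) \left(- \frac{1}{3974572}\right) - \frac{1641737}{1057865} = \frac{1}{2207679991972} - \frac{1641737}{1057865} = - \frac{3624429926979077499}{2335427394707459780} \approx -1.5519$)
$b{\left(l \right)} = -519 - l$
$\frac{h}{b{\left(2424 \right)}} = - \frac{3624429926979077499}{2335427394707459780 \left(-519 - 2424\right)} = - \frac{3624429926979077499}{2335427394707459780 \left(-2943\right)} = \left(- \frac{3624429926979077499}{2335427394707459780}\right) \left(- \frac{1}{2943}\right) = \frac{134238145443669537}{254561586023113116020}$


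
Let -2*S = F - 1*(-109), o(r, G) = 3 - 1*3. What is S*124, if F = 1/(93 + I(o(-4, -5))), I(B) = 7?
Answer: -337931/50 ≈ -6758.6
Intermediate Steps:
o(r, G) = 0 (o(r, G) = 3 - 3 = 0)
F = 1/100 (F = 1/(93 + 7) = 1/100 ≈ 0.010000)
S = -10901/200 (S = -(1/100 - 1*(-109))/2 = -(1/100 + 109)/2 = -½*10901/100 = -10901/200 ≈ -54.505)
S*124 = -10901/200*124 = -337931/50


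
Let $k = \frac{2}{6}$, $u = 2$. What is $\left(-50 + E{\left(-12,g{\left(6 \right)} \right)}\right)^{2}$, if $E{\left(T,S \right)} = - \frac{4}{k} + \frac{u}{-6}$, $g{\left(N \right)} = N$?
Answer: $\frac{34969}{9} \approx 3885.4$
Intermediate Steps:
$k = \frac{1}{3}$ ($k = 2 \cdot \frac{1}{6} = \frac{1}{3} \approx 0.33333$)
$E{\left(T,S \right)} = - \frac{37}{3}$ ($E{\left(T,S \right)} = - 4 \frac{1}{\frac{1}{3}} + \frac{2}{-6} = \left(-4\right) 3 + 2 \left(- \frac{1}{6}\right) = -12 - \frac{1}{3} = - \frac{37}{3}$)
$\left(-50 + E{\left(-12,g{\left(6 \right)} \right)}\right)^{2} = \left(-50 - \frac{37}{3}\right)^{2} = \left(- \frac{187}{3}\right)^{2} = \frac{34969}{9}$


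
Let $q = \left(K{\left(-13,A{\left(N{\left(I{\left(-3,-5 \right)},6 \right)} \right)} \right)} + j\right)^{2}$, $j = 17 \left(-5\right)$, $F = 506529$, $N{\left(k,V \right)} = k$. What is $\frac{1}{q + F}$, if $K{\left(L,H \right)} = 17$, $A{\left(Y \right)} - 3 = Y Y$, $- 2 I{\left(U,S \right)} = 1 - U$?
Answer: $\frac{1}{511153} \approx 1.9564 \cdot 10^{-6}$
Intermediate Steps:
$I{\left(U,S \right)} = - \frac{1}{2} + \frac{U}{2}$ ($I{\left(U,S \right)} = - \frac{1 - U}{2} = - \frac{1}{2} + \frac{U}{2}$)
$A{\left(Y \right)} = 3 + Y^{2}$ ($A{\left(Y \right)} = 3 + Y Y = 3 + Y^{2}$)
$j = -85$
$q = 4624$ ($q = \left(17 - 85\right)^{2} = \left(-68\right)^{2} = 4624$)
$\frac{1}{q + F} = \frac{1}{4624 + 506529} = \frac{1}{511153}$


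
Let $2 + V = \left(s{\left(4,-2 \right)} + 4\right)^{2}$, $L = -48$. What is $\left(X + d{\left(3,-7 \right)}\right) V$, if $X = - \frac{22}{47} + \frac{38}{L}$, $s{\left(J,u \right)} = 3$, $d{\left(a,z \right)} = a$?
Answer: $\frac{1963}{24} \approx 81.792$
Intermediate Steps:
$X = - \frac{1421}{1128}$ ($X = - \frac{22}{47} + \frac{38}{-48} = \left(-22\right) \frac{1}{47} + 38 \left(- \frac{1}{48}\right) = - \frac{22}{47} - \frac{19}{24} = - \frac{1421}{1128} \approx -1.2598$)
$V = 47$ ($V = -2 + \left(3 + 4\right)^{2} = -2 + 7^{2} = -2 + 49 = 47$)
$\left(X + d{\left(3,-7 \right)}\right) V = \left(- \frac{1421}{1128} + 3\right) 47 = \frac{1963}{1128} \cdot 47 = \frac{1963}{24}$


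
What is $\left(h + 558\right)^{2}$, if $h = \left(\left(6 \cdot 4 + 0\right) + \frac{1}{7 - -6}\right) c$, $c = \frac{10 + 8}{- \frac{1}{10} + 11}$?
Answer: $\frac{717453044676}{2007889} \approx 3.5732 \cdot 10^{5}$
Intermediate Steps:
$c = \frac{180}{109}$ ($c = \frac{18}{\left(-1\right) \frac{1}{10} + 11} = \frac{18}{- \frac{1}{10} + 11} = \frac{18}{\frac{109}{10}} = 18 \cdot \frac{10}{109} = \frac{180}{109} \approx 1.6514$)
$h = \frac{56340}{1417}$ ($h = \left(\left(6 \cdot 4 + 0\right) + \frac{1}{7 - -6}\right) \frac{180}{109} = \left(\left(24 + 0\right) + \frac{1}{7 + 6}\right) \frac{180}{109} = \left(24 + \frac{1}{13}\right) \frac{180}{109} = \frac{313}{13} \cdot \frac{180}{109} = \frac{56340}{1417} \approx 39.76$)
$\left(h + 558\right)^{2} = \left(\frac{56340}{1417} + 558\right)^{2} = \left(\frac{847026}{1417}\right)^{2} = \frac{717453044676}{2007889}$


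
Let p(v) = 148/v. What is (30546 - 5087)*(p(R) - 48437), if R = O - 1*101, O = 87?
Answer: -1233426721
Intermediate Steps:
R = -14 (R = 87 - 1*101 = 87 - 101 = -14)
(30546 - 5087)*(p(R) - 48437) = (30546 - 5087)*(148/(-14) - 48437) = 25459*(148*(-1/14) - 48437) = 25459*(-74/7 - 48437) = 25459*(-339133/7) = -1233426721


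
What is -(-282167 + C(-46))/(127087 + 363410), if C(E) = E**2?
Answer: 280051/490497 ≈ 0.57095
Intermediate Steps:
-(-282167 + C(-46))/(127087 + 363410) = -(-282167 + (-46)**2)/(127087 + 363410) = -(-282167 + 2116)/490497 = -(-280051)/490497 = -1*(-280051/490497) = 280051/490497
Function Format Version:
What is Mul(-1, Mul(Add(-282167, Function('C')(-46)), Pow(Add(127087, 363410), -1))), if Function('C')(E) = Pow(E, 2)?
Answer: Rational(280051, 490497) ≈ 0.57095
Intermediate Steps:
Mul(-1, Mul(Add(-282167, Function('C')(-46)), Pow(Add(127087, 363410), -1))) = Mul(-1, Mul(Add(-282167, Pow(-46, 2)), Pow(Add(127087, 363410), -1))) = Mul(-1, Mul(Add(-282167, 2116), Pow(490497, -1))) = Mul(-1, Mul(-280051, Rational(1, 490497))) = Mul(-1, Rational(-280051, 490497)) = Rational(280051, 490497)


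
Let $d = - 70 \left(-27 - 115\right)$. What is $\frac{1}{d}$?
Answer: $\frac{1}{9940} \approx 0.0001006$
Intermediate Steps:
$d = 9940$ ($d = \left(-70\right) \left(-142\right) = 9940$)
$\frac{1}{d} = \frac{1}{9940}$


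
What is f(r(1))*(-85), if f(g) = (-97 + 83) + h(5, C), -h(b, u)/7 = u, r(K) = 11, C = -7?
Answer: -2975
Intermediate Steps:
h(b, u) = -7*u
f(g) = 35 (f(g) = (-97 + 83) - 7*(-7) = -14 + 49 = 35)
f(r(1))*(-85) = 35*(-85) = -2975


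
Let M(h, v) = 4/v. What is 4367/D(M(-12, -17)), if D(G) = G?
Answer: -74239/4 ≈ -18560.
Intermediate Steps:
4367/D(M(-12, -17)) = 4367/((4/(-17))) = 4367/((4*(-1/17))) = 4367/(-4/17) = 4367*(-17/4) = -74239/4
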